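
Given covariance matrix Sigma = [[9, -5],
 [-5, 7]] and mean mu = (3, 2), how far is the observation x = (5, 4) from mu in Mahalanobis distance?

Step 1 — centre the observation: (x - mu) = (2, 2).

Step 2 — invert Sigma. det(Sigma) = 9·7 - (-5)² = 38.
  Sigma^{-1} = (1/det) · [[d, -b], [-b, a]] = [[0.1842, 0.1316],
 [0.1316, 0.2368]].

Step 3 — form the quadratic (x - mu)^T · Sigma^{-1} · (x - mu):
  Sigma^{-1} · (x - mu) = (0.6316, 0.7368).
  (x - mu)^T · [Sigma^{-1} · (x - mu)] = (2)·(0.6316) + (2)·(0.7368) = 2.7368.

Step 4 — take square root: d = √(2.7368) ≈ 1.6543.

d(x, mu) = √(2.7368) ≈ 1.6543


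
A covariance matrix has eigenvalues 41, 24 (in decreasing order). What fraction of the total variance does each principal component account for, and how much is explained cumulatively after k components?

Step 1 — total variance = trace(Sigma) = Σ λ_i = 41 + 24 = 65.

Step 2 — fraction explained by component i = λ_i / Σ λ:
  PC1: 41/65 = 0.6308
  PC2: 24/65 = 0.3692

Step 3 — cumulative fraction after k components = (λ_1 + ... + λ_k) / Σ λ:
  k = 1: 41/65 = 0.6308
  k = 2: (41 + 24)/65 = 65/65 = 1

Summary (fraction, with percent):

explained: PC1 0.6308 (63.08%), PC2 0.3692 (36.92%);  cumulative: 0.6308, 1


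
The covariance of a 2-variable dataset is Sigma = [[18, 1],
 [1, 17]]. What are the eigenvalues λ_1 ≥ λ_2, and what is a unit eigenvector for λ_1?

Step 1 — characteristic polynomial of 2×2 Sigma:
  det(Sigma - λI) = λ² - trace · λ + det = 0.
  trace = 18 + 17 = 35, det = 18·17 - (1)² = 305.
Step 2 — discriminant:
  Δ = trace² - 4·det = 1225 - 1220 = 5.
Step 3 — eigenvalues:
  λ = (trace ± √Δ)/2 = (35 ± 2.2361)/2,
  λ_1 = 18.618,  λ_2 = 16.382.

Step 4 — unit eigenvector for λ_1: solve (Sigma - λ_1 I)v = 0. First row:
  (18 - 18.618)·v_x + (1)·v_y = 0, i.e. (-0.618)·v_x + (1)·v_y = 0,
  so v ∝ (b, λ_1 - a) = (1, 0.618) = u.
  ||u|| = √((1)² + (0.618)²) = √(1.382) ≈ 1.1756,
  v_1 = u/||u|| ≈ (0.8507, 0.5257) (||v_1|| = 1).

λ_1 = 18.618,  λ_2 = 16.382;  v_1 ≈ (0.8507, 0.5257)


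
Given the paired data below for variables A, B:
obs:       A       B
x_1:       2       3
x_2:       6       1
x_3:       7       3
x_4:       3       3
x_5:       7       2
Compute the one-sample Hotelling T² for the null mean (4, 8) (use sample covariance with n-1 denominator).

Step 1 — sample mean vector:
  mean(A) = (2 + 6 + 7 + 3 + 7) / 5 = 25/5 = 5
  mean(B) = (3 + 1 + 3 + 3 + 2) / 5 = 12/5 = 2.4
  x̄ = (5, 2.4),  deviation x̄ - mu_0 = (5, 2.4) - (4, 8) = (1, -5.6).

Step 2 — sample covariance matrix, S[i,j] = (1/(n-1)) · Σ_k (x_{k,i} - mean_i) · (x_{k,j} - mean_j), divisor n-1 = 4:
  S[A,A] = ((-3)·(-3) + (1)·(1) + (2)·(2) + (-2)·(-2) + (2)·(2)) / 4 = 22/4 = 5.5
  S[A,B] = ((-3)·(0.6) + (1)·(-1.4) + (2)·(0.6) + (-2)·(0.6) + (2)·(-0.4)) / 4 = -4/4 = -1
  S[B,B] = ((0.6)·(0.6) + (-1.4)·(-1.4) + (0.6)·(0.6) + (0.6)·(0.6) + (-0.4)·(-0.4)) / 4 = 3.2/4 = 0.8
  S = [[5.5, -1],
 [-1, 0.8]].

Step 3 — invert S. det(S) = 5.5·0.8 - (-1)² = 3.4.
  S^{-1} = (1/det) · [[d, -b], [-b, a]] = [[0.2353, 0.2941],
 [0.2941, 1.6176]].

Step 4 — quadratic form (x̄ - mu_0)^T · S^{-1} · (x̄ - mu_0):
  S^{-1} · (x̄ - mu_0) = (-1.4118, -8.7647),
  (x̄ - mu_0)^T · [...] = (1)·(-1.4118) + (-5.6)·(-8.7647) = 47.6706.

Step 5 — scale by n: T² = 5 · 47.6706 = 238.3529.

T² ≈ 238.3529


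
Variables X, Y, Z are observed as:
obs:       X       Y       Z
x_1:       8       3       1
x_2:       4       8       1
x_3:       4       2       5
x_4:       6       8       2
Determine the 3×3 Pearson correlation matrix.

Step 1 — column means:
  mean(X) = (8 + 4 + 4 + 6) / 4 = 22/4 = 5.5
  mean(Y) = (3 + 8 + 2 + 8) / 4 = 21/4 = 5.25
  mean(Z) = (1 + 1 + 5 + 2) / 4 = 9/4 = 2.25

Step 2 — sample variances and covariances s[i,j] = (1/(n-1)) · Σ_k (x_{k,i} - mean_i) · (x_{k,j} - mean_j), with n-1 = 3:
  s[X,X] = ((2.5)·(2.5) + (-1.5)·(-1.5) + (-1.5)·(-1.5) + (0.5)·(0.5)) / 3 = 11/3 = 3.6667
  s[X,Y] = ((2.5)·(-2.25) + (-1.5)·(2.75) + (-1.5)·(-3.25) + (0.5)·(2.75)) / 3 = -3.5/3 = -1.1667
  s[X,Z] = ((2.5)·(-1.25) + (-1.5)·(-1.25) + (-1.5)·(2.75) + (0.5)·(-0.25)) / 3 = -5.5/3 = -1.8333
  s[Y,Y] = ((-2.25)·(-2.25) + (2.75)·(2.75) + (-3.25)·(-3.25) + (2.75)·(2.75)) / 3 = 30.75/3 = 10.25
  s[Y,Z] = ((-2.25)·(-1.25) + (2.75)·(-1.25) + (-3.25)·(2.75) + (2.75)·(-0.25)) / 3 = -10.25/3 = -3.4167
  s[Z,Z] = ((-1.25)·(-1.25) + (-1.25)·(-1.25) + (2.75)·(2.75) + (-0.25)·(-0.25)) / 3 = 10.75/3 = 3.5833
  Sample standard deviations s_i = √(s[i,i]):
  s(X) = √(3.6667) = 1.9149
  s(Y) = √(10.25) = 3.2016
  s(Z) = √(3.5833) = 1.893

Step 3 — r_{ij} = s_{ij} / (s_i · s_j):
  r[X,X] = 1 (diagonal).
  r[X,Y] = -1.1667 / (1.9149 · 3.2016) = -1.1667 / 6.1305 = -0.1903
  r[X,Z] = -1.8333 / (1.9149 · 1.893) = -1.8333 / 3.6248 = -0.5058
  r[Y,Y] = 1 (diagonal).
  r[Y,Z] = -3.4167 / (3.2016 · 1.893) = -3.4167 / 6.0605 = -0.5638
  r[Z,Z] = 1 (diagonal).

R is symmetric with unit diagonal. Assembling:

R = [[1, -0.1903, -0.5058],
 [-0.1903, 1, -0.5638],
 [-0.5058, -0.5638, 1]]


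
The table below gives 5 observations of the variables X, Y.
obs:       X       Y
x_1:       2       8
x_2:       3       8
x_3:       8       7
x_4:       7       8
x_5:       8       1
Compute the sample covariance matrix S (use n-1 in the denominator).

Step 1 — column means:
  mean(X) = (2 + 3 + 8 + 7 + 8) / 5 = 28/5 = 5.6
  mean(Y) = (8 + 8 + 7 + 8 + 1) / 5 = 32/5 = 6.4

Step 2 — sample covariance S[i,j] = (1/(n-1)) · Σ_k (x_{k,i} - mean_i) · (x_{k,j} - mean_j), with n-1 = 4.
  S[X,X] = ((-3.6)·(-3.6) + (-2.6)·(-2.6) + (2.4)·(2.4) + (1.4)·(1.4) + (2.4)·(2.4)) / 4 = 33.2/4 = 8.3
  S[X,Y] = ((-3.6)·(1.6) + (-2.6)·(1.6) + (2.4)·(0.6) + (1.4)·(1.6) + (2.4)·(-5.4)) / 4 = -19.2/4 = -4.8
  S[Y,Y] = ((1.6)·(1.6) + (1.6)·(1.6) + (0.6)·(0.6) + (1.6)·(1.6) + (-5.4)·(-5.4)) / 4 = 37.2/4 = 9.3

S is symmetric (S[j,i] = S[i,j]). Assembling:

S = [[8.3, -4.8],
 [-4.8, 9.3]]


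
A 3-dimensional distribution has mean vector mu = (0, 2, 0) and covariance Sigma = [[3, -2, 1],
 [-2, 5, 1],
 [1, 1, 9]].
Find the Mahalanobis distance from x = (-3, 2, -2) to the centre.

Step 1 — centre the observation: (x - mu) = (-3, 0, -2).

Step 2 — invert Sigma (cofactor / det for 3×3, or solve directly):
  Sigma^{-1} = [[0.5057, 0.2184, -0.0805],
 [0.2184, 0.2989, -0.0575],
 [-0.0805, -0.0575, 0.1264]].

Step 3 — form the quadratic (x - mu)^T · Sigma^{-1} · (x - mu):
  Sigma^{-1} · (x - mu) = (-1.3563, -0.5402, -0.0115).
  (x - mu)^T · [Sigma^{-1} · (x - mu)] = (-3)·(-1.3563) + (0)·(-0.5402) + (-2)·(-0.0115) = 4.092.

Step 4 — take square root: d = √(4.092) ≈ 2.0229.

d(x, mu) = √(4.092) ≈ 2.0229


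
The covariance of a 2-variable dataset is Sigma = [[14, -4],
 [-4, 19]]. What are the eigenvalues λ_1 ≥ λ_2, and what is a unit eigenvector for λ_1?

Step 1 — characteristic polynomial of 2×2 Sigma:
  det(Sigma - λI) = λ² - trace · λ + det = 0.
  trace = 14 + 19 = 33, det = 14·19 - (-4)² = 250.
Step 2 — discriminant:
  Δ = trace² - 4·det = 1089 - 1000 = 89.
Step 3 — eigenvalues:
  λ = (trace ± √Δ)/2 = (33 ± 9.434)/2,
  λ_1 = 21.217,  λ_2 = 11.783.

Step 4 — unit eigenvector for λ_1: solve (Sigma - λ_1 I)v = 0. First row:
  (14 - 21.217)·v_x + (-4)·v_y = 0, i.e. (-7.217)·v_x + (-4)·v_y = 0,
  so v ∝ (b, λ_1 - a) = (-4, 7.217); multiply by -1 so the first entry is positive: u = (4, -7.217).
  ||u|| = √((4)² + (-7.217)²) = √(68.085) ≈ 8.2514,
  v_1 = u/||u|| ≈ (0.4848, -0.8746) (||v_1|| = 1).

λ_1 = 21.217,  λ_2 = 11.783;  v_1 ≈ (0.4848, -0.8746)


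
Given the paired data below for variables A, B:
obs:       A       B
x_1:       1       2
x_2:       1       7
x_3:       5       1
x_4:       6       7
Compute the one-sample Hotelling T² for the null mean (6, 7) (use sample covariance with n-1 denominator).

Step 1 — sample mean vector:
  mean(A) = (1 + 1 + 5 + 6) / 4 = 13/4 = 3.25
  mean(B) = (2 + 7 + 1 + 7) / 4 = 17/4 = 4.25
  x̄ = (3.25, 4.25),  deviation x̄ - mu_0 = (3.25, 4.25) - (6, 7) = (-2.75, -2.75).

Step 2 — sample covariance matrix, S[i,j] = (1/(n-1)) · Σ_k (x_{k,i} - mean_i) · (x_{k,j} - mean_j), divisor n-1 = 3:
  S[A,A] = ((-2.25)·(-2.25) + (-2.25)·(-2.25) + (1.75)·(1.75) + (2.75)·(2.75)) / 3 = 20.75/3 = 6.9167
  S[A,B] = ((-2.25)·(-2.25) + (-2.25)·(2.75) + (1.75)·(-3.25) + (2.75)·(2.75)) / 3 = 0.75/3 = 0.25
  S[B,B] = ((-2.25)·(-2.25) + (2.75)·(2.75) + (-3.25)·(-3.25) + (2.75)·(2.75)) / 3 = 30.75/3 = 10.25
  S = [[6.9167, 0.25],
 [0.25, 10.25]].

Step 3 — invert S. det(S) = 6.9167·10.25 - (0.25)² = 70.8333.
  S^{-1} = (1/det) · [[d, -b], [-b, a]] = [[0.1447, -0.0035],
 [-0.0035, 0.0976]].

Step 4 — quadratic form (x̄ - mu_0)^T · S^{-1} · (x̄ - mu_0):
  S^{-1} · (x̄ - mu_0) = (-0.3882, -0.2588),
  (x̄ - mu_0)^T · [...] = (-2.75)·(-0.3882) + (-2.75)·(-0.2588) = 1.7794.

Step 5 — scale by n: T² = 4 · 1.7794 = 7.1176.

T² ≈ 7.1176


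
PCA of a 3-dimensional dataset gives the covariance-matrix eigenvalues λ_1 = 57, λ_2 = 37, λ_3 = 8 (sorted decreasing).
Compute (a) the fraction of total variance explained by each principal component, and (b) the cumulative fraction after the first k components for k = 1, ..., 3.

Step 1 — total variance = trace(Sigma) = Σ λ_i = 57 + 37 + 8 = 102.

Step 2 — fraction explained by component i = λ_i / Σ λ:
  PC1: 57/102 = 0.5588
  PC2: 37/102 = 0.3627
  PC3: 8/102 = 0.0784

Step 3 — cumulative fraction after k components = (λ_1 + ... + λ_k) / Σ λ:
  k = 1: 57/102 = 0.5588
  k = 2: (57 + 37)/102 = 94/102 = 0.9216
  k = 3: (57 + 37 + 8)/102 = 102/102 = 1

Summary (fraction, with percent):

explained: PC1 0.5588 (55.88%), PC2 0.3627 (36.27%), PC3 0.0784 (7.84%);  cumulative: 0.5588, 0.9216, 1


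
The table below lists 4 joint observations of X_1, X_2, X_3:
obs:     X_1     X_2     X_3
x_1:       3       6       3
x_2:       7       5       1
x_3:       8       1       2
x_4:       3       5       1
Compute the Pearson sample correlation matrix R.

Step 1 — column means:
  mean(X_1) = (3 + 7 + 8 + 3) / 4 = 21/4 = 5.25
  mean(X_2) = (6 + 5 + 1 + 5) / 4 = 17/4 = 4.25
  mean(X_3) = (3 + 1 + 2 + 1) / 4 = 7/4 = 1.75

Step 2 — sample variances and covariances s[i,j] = (1/(n-1)) · Σ_k (x_{k,i} - mean_i) · (x_{k,j} - mean_j), with n-1 = 3:
  s[X_1,X_1] = ((-2.25)·(-2.25) + (1.75)·(1.75) + (2.75)·(2.75) + (-2.25)·(-2.25)) / 3 = 20.75/3 = 6.9167
  s[X_1,X_2] = ((-2.25)·(1.75) + (1.75)·(0.75) + (2.75)·(-3.25) + (-2.25)·(0.75)) / 3 = -13.25/3 = -4.4167
  s[X_1,X_3] = ((-2.25)·(1.25) + (1.75)·(-0.75) + (2.75)·(0.25) + (-2.25)·(-0.75)) / 3 = -1.75/3 = -0.5833
  s[X_2,X_2] = ((1.75)·(1.75) + (0.75)·(0.75) + (-3.25)·(-3.25) + (0.75)·(0.75)) / 3 = 14.75/3 = 4.9167
  s[X_2,X_3] = ((1.75)·(1.25) + (0.75)·(-0.75) + (-3.25)·(0.25) + (0.75)·(-0.75)) / 3 = 0.25/3 = 0.0833
  s[X_3,X_3] = ((1.25)·(1.25) + (-0.75)·(-0.75) + (0.25)·(0.25) + (-0.75)·(-0.75)) / 3 = 2.75/3 = 0.9167
  Sample standard deviations s_i = √(s[i,i]):
  s(X_1) = √(6.9167) = 2.63
  s(X_2) = √(4.9167) = 2.2174
  s(X_3) = √(0.9167) = 0.9574

Step 3 — r_{ij} = s_{ij} / (s_i · s_j):
  r[X_1,X_1] = 1 (diagonal).
  r[X_1,X_2] = -4.4167 / (2.63 · 2.2174) = -4.4167 / 5.8315 = -0.7574
  r[X_1,X_3] = -0.5833 / (2.63 · 0.9574) = -0.5833 / 2.518 = -0.2317
  r[X_2,X_2] = 1 (diagonal).
  r[X_2,X_3] = 0.0833 / (2.2174 · 0.9574) = 0.0833 / 2.123 = 0.0393
  r[X_3,X_3] = 1 (diagonal).

R is symmetric with unit diagonal. Assembling:

R = [[1, -0.7574, -0.2317],
 [-0.7574, 1, 0.0393],
 [-0.2317, 0.0393, 1]]


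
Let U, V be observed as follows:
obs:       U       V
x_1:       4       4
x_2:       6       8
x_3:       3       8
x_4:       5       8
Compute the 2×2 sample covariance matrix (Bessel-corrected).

Step 1 — column means:
  mean(U) = (4 + 6 + 3 + 5) / 4 = 18/4 = 4.5
  mean(V) = (4 + 8 + 8 + 8) / 4 = 28/4 = 7

Step 2 — sample covariance S[i,j] = (1/(n-1)) · Σ_k (x_{k,i} - mean_i) · (x_{k,j} - mean_j), with n-1 = 3.
  S[U,U] = ((-0.5)·(-0.5) + (1.5)·(1.5) + (-1.5)·(-1.5) + (0.5)·(0.5)) / 3 = 5/3 = 1.6667
  S[U,V] = ((-0.5)·(-3) + (1.5)·(1) + (-1.5)·(1) + (0.5)·(1)) / 3 = 2/3 = 0.6667
  S[V,V] = ((-3)·(-3) + (1)·(1) + (1)·(1) + (1)·(1)) / 3 = 12/3 = 4

S is symmetric (S[j,i] = S[i,j]). Assembling:

S = [[1.6667, 0.6667],
 [0.6667, 4]]


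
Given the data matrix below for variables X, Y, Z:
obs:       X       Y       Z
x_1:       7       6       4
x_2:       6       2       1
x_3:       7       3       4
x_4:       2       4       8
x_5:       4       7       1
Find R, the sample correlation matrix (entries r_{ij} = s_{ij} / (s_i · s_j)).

Step 1 — column means:
  mean(X) = (7 + 6 + 7 + 2 + 4) / 5 = 26/5 = 5.2
  mean(Y) = (6 + 2 + 3 + 4 + 7) / 5 = 22/5 = 4.4
  mean(Z) = (4 + 1 + 4 + 8 + 1) / 5 = 18/5 = 3.6

Step 2 — sample variances and covariances s[i,j] = (1/(n-1)) · Σ_k (x_{k,i} - mean_i) · (x_{k,j} - mean_j), with n-1 = 4:
  s[X,X] = ((1.8)·(1.8) + (0.8)·(0.8) + (1.8)·(1.8) + (-3.2)·(-3.2) + (-1.2)·(-1.2)) / 4 = 18.8/4 = 4.7
  s[X,Y] = ((1.8)·(1.6) + (0.8)·(-2.4) + (1.8)·(-1.4) + (-3.2)·(-0.4) + (-1.2)·(2.6)) / 4 = -3.4/4 = -0.85
  s[X,Z] = ((1.8)·(0.4) + (0.8)·(-2.6) + (1.8)·(0.4) + (-3.2)·(4.4) + (-1.2)·(-2.6)) / 4 = -11.6/4 = -2.9
  s[Y,Y] = ((1.6)·(1.6) + (-2.4)·(-2.4) + (-1.4)·(-1.4) + (-0.4)·(-0.4) + (2.6)·(2.6)) / 4 = 17.2/4 = 4.3
  s[Y,Z] = ((1.6)·(0.4) + (-2.4)·(-2.6) + (-1.4)·(0.4) + (-0.4)·(4.4) + (2.6)·(-2.6)) / 4 = -2.2/4 = -0.55
  s[Z,Z] = ((0.4)·(0.4) + (-2.6)·(-2.6) + (0.4)·(0.4) + (4.4)·(4.4) + (-2.6)·(-2.6)) / 4 = 33.2/4 = 8.3
  Sample standard deviations s_i = √(s[i,i]):
  s(X) = √(4.7) = 2.1679
  s(Y) = √(4.3) = 2.0736
  s(Z) = √(8.3) = 2.881

Step 3 — r_{ij} = s_{ij} / (s_i · s_j):
  r[X,X] = 1 (diagonal).
  r[X,Y] = -0.85 / (2.1679 · 2.0736) = -0.85 / 4.4956 = -0.1891
  r[X,Z] = -2.9 / (2.1679 · 2.881) = -2.9 / 6.2458 = -0.4643
  r[Y,Y] = 1 (diagonal).
  r[Y,Z] = -0.55 / (2.0736 · 2.881) = -0.55 / 5.9741 = -0.0921
  r[Z,Z] = 1 (diagonal).

R is symmetric with unit diagonal. Assembling:

R = [[1, -0.1891, -0.4643],
 [-0.1891, 1, -0.0921],
 [-0.4643, -0.0921, 1]]


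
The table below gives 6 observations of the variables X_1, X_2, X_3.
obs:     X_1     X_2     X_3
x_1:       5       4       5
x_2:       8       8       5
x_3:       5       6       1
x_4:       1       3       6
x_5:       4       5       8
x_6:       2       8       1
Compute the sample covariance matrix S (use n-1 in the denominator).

Step 1 — column means:
  mean(X_1) = (5 + 8 + 5 + 1 + 4 + 2) / 6 = 25/6 = 4.1667
  mean(X_2) = (4 + 8 + 6 + 3 + 5 + 8) / 6 = 34/6 = 5.6667
  mean(X_3) = (5 + 5 + 1 + 6 + 8 + 1) / 6 = 26/6 = 4.3333

Step 2 — sample covariance S[i,j] = (1/(n-1)) · Σ_k (x_{k,i} - mean_i) · (x_{k,j} - mean_j), with n-1 = 5.
  S[X_1,X_1] = ((0.8333)·(0.8333) + (3.8333)·(3.8333) + (0.8333)·(0.8333) + (-3.1667)·(-3.1667) + (-0.1667)·(-0.1667) + (-2.1667)·(-2.1667)) / 5 = 30.8333/5 = 6.1667
  S[X_1,X_2] = ((0.8333)·(-1.6667) + (3.8333)·(2.3333) + (0.8333)·(0.3333) + (-3.1667)·(-2.6667) + (-0.1667)·(-0.6667) + (-2.1667)·(2.3333)) / 5 = 11.3333/5 = 2.2667
  S[X_1,X_3] = ((0.8333)·(0.6667) + (3.8333)·(0.6667) + (0.8333)·(-3.3333) + (-3.1667)·(1.6667) + (-0.1667)·(3.6667) + (-2.1667)·(-3.3333)) / 5 = 1.6667/5 = 0.3333
  S[X_2,X_2] = ((-1.6667)·(-1.6667) + (2.3333)·(2.3333) + (0.3333)·(0.3333) + (-2.6667)·(-2.6667) + (-0.6667)·(-0.6667) + (2.3333)·(2.3333)) / 5 = 21.3333/5 = 4.2667
  S[X_2,X_3] = ((-1.6667)·(0.6667) + (2.3333)·(0.6667) + (0.3333)·(-3.3333) + (-2.6667)·(1.6667) + (-0.6667)·(3.6667) + (2.3333)·(-3.3333)) / 5 = -15.3333/5 = -3.0667
  S[X_3,X_3] = ((0.6667)·(0.6667) + (0.6667)·(0.6667) + (-3.3333)·(-3.3333) + (1.6667)·(1.6667) + (3.6667)·(3.6667) + (-3.3333)·(-3.3333)) / 5 = 39.3333/5 = 7.8667

S is symmetric (S[j,i] = S[i,j]). Assembling:

S = [[6.1667, 2.2667, 0.3333],
 [2.2667, 4.2667, -3.0667],
 [0.3333, -3.0667, 7.8667]]


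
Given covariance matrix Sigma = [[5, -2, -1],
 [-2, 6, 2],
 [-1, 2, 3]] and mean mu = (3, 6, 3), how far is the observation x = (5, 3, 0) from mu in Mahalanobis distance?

Step 1 — centre the observation: (x - mu) = (2, -3, -3).

Step 2 — invert Sigma (cofactor / det for 3×3, or solve directly):
  Sigma^{-1} = [[0.2333, 0.0667, 0.0333],
 [0.0667, 0.2333, -0.1333],
 [0.0333, -0.1333, 0.4333]].

Step 3 — form the quadratic (x - mu)^T · Sigma^{-1} · (x - mu):
  Sigma^{-1} · (x - mu) = (0.1667, -0.1667, -0.8333).
  (x - mu)^T · [Sigma^{-1} · (x - mu)] = (2)·(0.1667) + (-3)·(-0.1667) + (-3)·(-0.8333) = 3.3333.

Step 4 — take square root: d = √(3.3333) ≈ 1.8257.

d(x, mu) = √(3.3333) ≈ 1.8257


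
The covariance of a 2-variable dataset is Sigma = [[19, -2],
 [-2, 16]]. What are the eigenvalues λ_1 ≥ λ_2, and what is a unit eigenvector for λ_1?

Step 1 — characteristic polynomial of 2×2 Sigma:
  det(Sigma - λI) = λ² - trace · λ + det = 0.
  trace = 19 + 16 = 35, det = 19·16 - (-2)² = 300.
Step 2 — discriminant:
  Δ = trace² - 4·det = 1225 - 1200 = 25.
Step 3 — eigenvalues:
  λ = (trace ± √Δ)/2 = (35 ± 5)/2,
  λ_1 = 20,  λ_2 = 15.

Step 4 — unit eigenvector for λ_1: solve (Sigma - λ_1 I)v = 0. First row:
  (19 - 20)·v_x + (-2)·v_y = 0, i.e. (-1)·v_x + (-2)·v_y = 0,
  so v ∝ (b, λ_1 - a) = (-2, 1); multiply by -1 so the first entry is positive: u = (2, -1).
  ||u|| = √((2)² + (-1)²) = √(5) ≈ 2.2361,
  v_1 = u/||u|| ≈ (0.8944, -0.4472) (||v_1|| = 1).

λ_1 = 20,  λ_2 = 15;  v_1 ≈ (0.8944, -0.4472)


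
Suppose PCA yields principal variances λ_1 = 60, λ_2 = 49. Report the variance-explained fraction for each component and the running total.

Step 1 — total variance = trace(Sigma) = Σ λ_i = 60 + 49 = 109.

Step 2 — fraction explained by component i = λ_i / Σ λ:
  PC1: 60/109 = 0.5505
  PC2: 49/109 = 0.4495

Step 3 — cumulative fraction after k components = (λ_1 + ... + λ_k) / Σ λ:
  k = 1: 60/109 = 0.5505
  k = 2: (60 + 49)/109 = 109/109 = 1

Summary (fraction, with percent):

explained: PC1 0.5505 (55.05%), PC2 0.4495 (44.95%);  cumulative: 0.5505, 1


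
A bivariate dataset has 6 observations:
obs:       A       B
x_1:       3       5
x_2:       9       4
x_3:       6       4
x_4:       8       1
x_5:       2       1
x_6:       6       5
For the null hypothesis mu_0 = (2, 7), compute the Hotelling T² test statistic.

Step 1 — sample mean vector:
  mean(A) = (3 + 9 + 6 + 8 + 2 + 6) / 6 = 34/6 = 5.6667
  mean(B) = (5 + 4 + 4 + 1 + 1 + 5) / 6 = 20/6 = 3.3333
  x̄ = (5.6667, 3.3333),  deviation x̄ - mu_0 = (5.6667, 3.3333) - (2, 7) = (3.6667, -3.6667).

Step 2 — sample covariance matrix, S[i,j] = (1/(n-1)) · Σ_k (x_{k,i} - mean_i) · (x_{k,j} - mean_j), divisor n-1 = 5:
  S[A,A] = ((-2.6667)·(-2.6667) + (3.3333)·(3.3333) + (0.3333)·(0.3333) + (2.3333)·(2.3333) + (-3.6667)·(-3.6667) + (0.3333)·(0.3333)) / 5 = 37.3333/5 = 7.4667
  S[A,B] = ((-2.6667)·(1.6667) + (3.3333)·(0.6667) + (0.3333)·(0.6667) + (2.3333)·(-2.3333) + (-3.6667)·(-2.3333) + (0.3333)·(1.6667)) / 5 = 1.6667/5 = 0.3333
  S[B,B] = ((1.6667)·(1.6667) + (0.6667)·(0.6667) + (0.6667)·(0.6667) + (-2.3333)·(-2.3333) + (-2.3333)·(-2.3333) + (1.6667)·(1.6667)) / 5 = 17.3333/5 = 3.4667
  S = [[7.4667, 0.3333],
 [0.3333, 3.4667]].

Step 3 — invert S. det(S) = 7.4667·3.4667 - (0.3333)² = 25.7733.
  S^{-1} = (1/det) · [[d, -b], [-b, a]] = [[0.1345, -0.0129],
 [-0.0129, 0.2897]].

Step 4 — quadratic form (x̄ - mu_0)^T · S^{-1} · (x̄ - mu_0):
  S^{-1} · (x̄ - mu_0) = (0.5406, -1.1097),
  (x̄ - mu_0)^T · [...] = (3.6667)·(0.5406) + (-3.6667)·(-1.1097) = 6.051.

Step 5 — scale by n: T² = 6 · 6.051 = 36.3063.

T² ≈ 36.3063


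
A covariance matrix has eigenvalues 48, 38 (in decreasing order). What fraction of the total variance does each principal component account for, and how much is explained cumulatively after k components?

Step 1 — total variance = trace(Sigma) = Σ λ_i = 48 + 38 = 86.

Step 2 — fraction explained by component i = λ_i / Σ λ:
  PC1: 48/86 = 0.5581
  PC2: 38/86 = 0.4419

Step 3 — cumulative fraction after k components = (λ_1 + ... + λ_k) / Σ λ:
  k = 1: 48/86 = 0.5581
  k = 2: (48 + 38)/86 = 86/86 = 1

Summary (fraction, with percent):

explained: PC1 0.5581 (55.81%), PC2 0.4419 (44.19%);  cumulative: 0.5581, 1


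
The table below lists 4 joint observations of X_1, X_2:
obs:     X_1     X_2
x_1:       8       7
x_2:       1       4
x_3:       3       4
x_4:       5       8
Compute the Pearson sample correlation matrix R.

Step 1 — column means:
  mean(X_1) = (8 + 1 + 3 + 5) / 4 = 17/4 = 4.25
  mean(X_2) = (7 + 4 + 4 + 8) / 4 = 23/4 = 5.75

Step 2 — sample variances and covariances s[i,j] = (1/(n-1)) · Σ_k (x_{k,i} - mean_i) · (x_{k,j} - mean_j), with n-1 = 3:
  s[X_1,X_1] = ((3.75)·(3.75) + (-3.25)·(-3.25) + (-1.25)·(-1.25) + (0.75)·(0.75)) / 3 = 26.75/3 = 8.9167
  s[X_1,X_2] = ((3.75)·(1.25) + (-3.25)·(-1.75) + (-1.25)·(-1.75) + (0.75)·(2.25)) / 3 = 14.25/3 = 4.75
  s[X_2,X_2] = ((1.25)·(1.25) + (-1.75)·(-1.75) + (-1.75)·(-1.75) + (2.25)·(2.25)) / 3 = 12.75/3 = 4.25
  Sample standard deviations s_i = √(s[i,i]):
  s(X_1) = √(8.9167) = 2.9861
  s(X_2) = √(4.25) = 2.0616

Step 3 — r_{ij} = s_{ij} / (s_i · s_j):
  r[X_1,X_1] = 1 (diagonal).
  r[X_1,X_2] = 4.75 / (2.9861 · 2.0616) = 4.75 / 6.156 = 0.7716
  r[X_2,X_2] = 1 (diagonal).

R is symmetric with unit diagonal. Assembling:

R = [[1, 0.7716],
 [0.7716, 1]]


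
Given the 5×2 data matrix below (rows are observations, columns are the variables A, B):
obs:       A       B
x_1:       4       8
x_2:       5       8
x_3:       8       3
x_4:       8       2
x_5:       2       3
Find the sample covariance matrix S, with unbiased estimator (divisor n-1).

Step 1 — column means:
  mean(A) = (4 + 5 + 8 + 8 + 2) / 5 = 27/5 = 5.4
  mean(B) = (8 + 8 + 3 + 2 + 3) / 5 = 24/5 = 4.8

Step 2 — sample covariance S[i,j] = (1/(n-1)) · Σ_k (x_{k,i} - mean_i) · (x_{k,j} - mean_j), with n-1 = 4.
  S[A,A] = ((-1.4)·(-1.4) + (-0.4)·(-0.4) + (2.6)·(2.6) + (2.6)·(2.6) + (-3.4)·(-3.4)) / 4 = 27.2/4 = 6.8
  S[A,B] = ((-1.4)·(3.2) + (-0.4)·(3.2) + (2.6)·(-1.8) + (2.6)·(-2.8) + (-3.4)·(-1.8)) / 4 = -11.6/4 = -2.9
  S[B,B] = ((3.2)·(3.2) + (3.2)·(3.2) + (-1.8)·(-1.8) + (-2.8)·(-2.8) + (-1.8)·(-1.8)) / 4 = 34.8/4 = 8.7

S is symmetric (S[j,i] = S[i,j]). Assembling:

S = [[6.8, -2.9],
 [-2.9, 8.7]]


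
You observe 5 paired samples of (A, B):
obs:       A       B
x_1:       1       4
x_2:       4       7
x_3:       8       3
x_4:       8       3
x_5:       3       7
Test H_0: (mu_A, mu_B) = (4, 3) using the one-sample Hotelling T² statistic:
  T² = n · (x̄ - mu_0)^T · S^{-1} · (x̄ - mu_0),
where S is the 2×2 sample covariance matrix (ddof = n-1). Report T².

Step 1 — sample mean vector:
  mean(A) = (1 + 4 + 8 + 8 + 3) / 5 = 24/5 = 4.8
  mean(B) = (4 + 7 + 3 + 3 + 7) / 5 = 24/5 = 4.8
  x̄ = (4.8, 4.8),  deviation x̄ - mu_0 = (4.8, 4.8) - (4, 3) = (0.8, 1.8).

Step 2 — sample covariance matrix, S[i,j] = (1/(n-1)) · Σ_k (x_{k,i} - mean_i) · (x_{k,j} - mean_j), divisor n-1 = 4:
  S[A,A] = ((-3.8)·(-3.8) + (-0.8)·(-0.8) + (3.2)·(3.2) + (3.2)·(3.2) + (-1.8)·(-1.8)) / 4 = 38.8/4 = 9.7
  S[A,B] = ((-3.8)·(-0.8) + (-0.8)·(2.2) + (3.2)·(-1.8) + (3.2)·(-1.8) + (-1.8)·(2.2)) / 4 = -14.2/4 = -3.55
  S[B,B] = ((-0.8)·(-0.8) + (2.2)·(2.2) + (-1.8)·(-1.8) + (-1.8)·(-1.8) + (2.2)·(2.2)) / 4 = 16.8/4 = 4.2
  S = [[9.7, -3.55],
 [-3.55, 4.2]].

Step 3 — invert S. det(S) = 9.7·4.2 - (-3.55)² = 28.1375.
  S^{-1} = (1/det) · [[d, -b], [-b, a]] = [[0.1493, 0.1262],
 [0.1262, 0.3447]].

Step 4 — quadratic form (x̄ - mu_0)^T · S^{-1} · (x̄ - mu_0):
  S^{-1} · (x̄ - mu_0) = (0.3465, 0.7215),
  (x̄ - mu_0)^T · [...] = (0.8)·(0.3465) + (1.8)·(0.7215) = 1.5758.

Step 5 — scale by n: T² = 5 · 1.5758 = 7.8792.

T² ≈ 7.8792


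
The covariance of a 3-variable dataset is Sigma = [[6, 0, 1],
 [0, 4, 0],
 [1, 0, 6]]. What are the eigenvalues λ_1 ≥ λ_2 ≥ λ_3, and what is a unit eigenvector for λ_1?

Step 1 — characteristic polynomial p(λ) = det(λI - Sigma) = λ³ - tr·λ² + c_1·λ - det, where tr = trace, c_1 = sum of the principal 2×2 minors, det = det(Sigma):
  tr = 6 + 4 + 6 = 16,
  c_1 = (6·4 - (0)²) + (6·6 - (1)²) + (4·6 - (0)²) = 24 + 35 + 24 = 83,
  det = 6·(4·6 - (0)²) - (0)·((0)·6 - (0)·(1)) + (1)·((0)·(0) - 4·(1)) = 6·(24) - (0)·(0) + (1)·(-4) = 140.
  So p(λ) = λ³ - 16λ² + 83λ - 140.
Step 2 — look for an integer root (rational root theorem: any rational root is an integer divisor of 140). Testing λ = 4:
  p(4) = 64 - 256 + 332 - 140 = 0  ✓
  Dividing out (λ - 4): p(λ) = (λ - 4)(λ² - 12λ + 35).
Step 3 — remaining eigenvalues from the quadratic λ² - 12λ + 35 = 0:
  Δ = 12² - 4·35 = 144 - 140 = 4,  λ = (12 ± √4)/2 = (12 ± 2)/2 = 7 or 5.
  Sorted: λ_1 = 7,  λ_2 = 5,  λ_3 = 4  (check: sum = 16 = tr ✓).

Step 4 — unit eigenvector for λ_1 = 7: v spans the null space of (Sigma - λ_1 I), whose rows are
  r_1 = (-1, 0, 1),  r_2 = (0, -3, 0),  r_3 = (1, 0, -1).
  v is orthogonal to every row, so take v ∝ r_1 × r_2 = ((0)·(0) - (1)·(-3), (1)·(0) - (-1)·(0), (-1)·(-3) - (0)·(0)) = (3, 0, 3).
  Rescale (divide by 3): u = (1, 0, 1).
  ||u|| = √((1)² + (0)² + (1)²) = √(2) ≈ 1.4142,  v_1 = u/||u|| ≈ (0.7071, 0, 0.7071) (||v_1|| = 1).

λ_1 = 7,  λ_2 = 5,  λ_3 = 4;  v_1 ≈ (0.7071, 0, 0.7071)


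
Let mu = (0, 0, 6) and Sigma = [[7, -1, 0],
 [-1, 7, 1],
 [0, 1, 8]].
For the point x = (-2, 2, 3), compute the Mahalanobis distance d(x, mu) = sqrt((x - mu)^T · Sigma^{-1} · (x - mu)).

Step 1 — centre the observation: (x - mu) = (-2, 2, -3).

Step 2 — invert Sigma (cofactor / det for 3×3, or solve directly):
  Sigma^{-1} = [[0.1459, 0.0212, -0.0027],
 [0.0212, 0.1485, -0.0186],
 [-0.0027, -0.0186, 0.1273]].

Step 3 — form the quadratic (x - mu)^T · Sigma^{-1} · (x - mu):
  Sigma^{-1} · (x - mu) = (-0.2414, 0.3103, -0.4138).
  (x - mu)^T · [Sigma^{-1} · (x - mu)] = (-2)·(-0.2414) + (2)·(0.3103) + (-3)·(-0.4138) = 2.3448.

Step 4 — take square root: d = √(2.3448) ≈ 1.5313.

d(x, mu) = √(2.3448) ≈ 1.5313


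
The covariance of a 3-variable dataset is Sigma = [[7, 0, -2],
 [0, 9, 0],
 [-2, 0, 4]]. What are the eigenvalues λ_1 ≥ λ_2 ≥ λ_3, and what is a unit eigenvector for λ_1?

Step 1 — characteristic polynomial p(λ) = det(λI - Sigma) = λ³ - tr·λ² + c_1·λ - det, where tr = trace, c_1 = sum of the principal 2×2 minors, det = det(Sigma):
  tr = 7 + 9 + 4 = 20,
  c_1 = (7·9 - (0)²) + (7·4 - (-2)²) + (9·4 - (0)²) = 63 + 24 + 36 = 123,
  det = 7·(9·4 - (0)²) - (0)·((0)·4 - (0)·(-2)) + (-2)·((0)·(0) - 9·(-2)) = 7·(36) - (0)·(0) + (-2)·(18) = 216.
  So p(λ) = λ³ - 20λ² + 123λ - 216.
Step 2 — look for an integer root (rational root theorem: any rational root is an integer divisor of 216). Testing λ = 3:
  p(3) = 27 - 180 + 369 - 216 = 0  ✓
  Dividing out (λ - 3): p(λ) = (λ - 3)(λ² - 17λ + 72).
Step 3 — remaining eigenvalues from the quadratic λ² - 17λ + 72 = 0:
  Δ = 17² - 4·72 = 289 - 288 = 1,  λ = (17 ± √1)/2 = (17 ± 1)/2 = 9 or 8.
  Sorted: λ_1 = 9,  λ_2 = 8,  λ_3 = 3  (check: sum = 20 = tr ✓).

Step 4 — unit eigenvector for λ_1 = 9: v spans the null space of (Sigma - λ_1 I), whose rows are
  r_1 = (-2, 0, -2),  r_2 = (0, 0, 0),  r_3 = (-2, 0, -5).
  v is orthogonal to every row, so take v ∝ r_1 × r_3 = ((0)·(-5) - (-2)·(0), (-2)·(-2) - (-2)·(-5), (-2)·(0) - (0)·(-2)) = (0, -6, 0).
  Rescale (divide by 6; multiply by -1 so the first nonzero entry is positive): u = (0, 1, 0).
  ||u|| = √((0)² + (1)² + (0)²) = √(1) = 1,  v_1 = u/||u|| ≈ (0, 1, 0) (||v_1|| = 1).

λ_1 = 9,  λ_2 = 8,  λ_3 = 3;  v_1 ≈ (0, 1, 0)


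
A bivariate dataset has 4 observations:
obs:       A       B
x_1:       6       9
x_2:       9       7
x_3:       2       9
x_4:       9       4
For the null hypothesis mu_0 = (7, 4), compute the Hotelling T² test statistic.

Step 1 — sample mean vector:
  mean(A) = (6 + 9 + 2 + 9) / 4 = 26/4 = 6.5
  mean(B) = (9 + 7 + 9 + 4) / 4 = 29/4 = 7.25
  x̄ = (6.5, 7.25),  deviation x̄ - mu_0 = (6.5, 7.25) - (7, 4) = (-0.5, 3.25).

Step 2 — sample covariance matrix, S[i,j] = (1/(n-1)) · Σ_k (x_{k,i} - mean_i) · (x_{k,j} - mean_j), divisor n-1 = 3:
  S[A,A] = ((-0.5)·(-0.5) + (2.5)·(2.5) + (-4.5)·(-4.5) + (2.5)·(2.5)) / 3 = 33/3 = 11
  S[A,B] = ((-0.5)·(1.75) + (2.5)·(-0.25) + (-4.5)·(1.75) + (2.5)·(-3.25)) / 3 = -17.5/3 = -5.8333
  S[B,B] = ((1.75)·(1.75) + (-0.25)·(-0.25) + (1.75)·(1.75) + (-3.25)·(-3.25)) / 3 = 16.75/3 = 5.5833
  S = [[11, -5.8333],
 [-5.8333, 5.5833]].

Step 3 — invert S. det(S) = 11·5.5833 - (-5.8333)² = 27.3889.
  S^{-1} = (1/det) · [[d, -b], [-b, a]] = [[0.2039, 0.213],
 [0.213, 0.4016]].

Step 4 — quadratic form (x̄ - mu_0)^T · S^{-1} · (x̄ - mu_0):
  S^{-1} · (x̄ - mu_0) = (0.5903, 1.1988),
  (x̄ - mu_0)^T · [...] = (-0.5)·(0.5903) + (3.25)·(1.1988) = 3.6009.

Step 5 — scale by n: T² = 4 · 3.6009 = 14.4037.

T² ≈ 14.4037


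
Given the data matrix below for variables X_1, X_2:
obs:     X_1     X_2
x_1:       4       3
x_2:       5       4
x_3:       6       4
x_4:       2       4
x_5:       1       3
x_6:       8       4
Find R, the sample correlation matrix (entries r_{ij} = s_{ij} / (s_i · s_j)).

Step 1 — column means:
  mean(X_1) = (4 + 5 + 6 + 2 + 1 + 8) / 6 = 26/6 = 4.3333
  mean(X_2) = (3 + 4 + 4 + 4 + 3 + 4) / 6 = 22/6 = 3.6667

Step 2 — sample variances and covariances s[i,j] = (1/(n-1)) · Σ_k (x_{k,i} - mean_i) · (x_{k,j} - mean_j), with n-1 = 5:
  s[X_1,X_1] = ((-0.3333)·(-0.3333) + (0.6667)·(0.6667) + (1.6667)·(1.6667) + (-2.3333)·(-2.3333) + (-3.3333)·(-3.3333) + (3.6667)·(3.6667)) / 5 = 33.3333/5 = 6.6667
  s[X_1,X_2] = ((-0.3333)·(-0.6667) + (0.6667)·(0.3333) + (1.6667)·(0.3333) + (-2.3333)·(0.3333) + (-3.3333)·(-0.6667) + (3.6667)·(0.3333)) / 5 = 3.6667/5 = 0.7333
  s[X_2,X_2] = ((-0.6667)·(-0.6667) + (0.3333)·(0.3333) + (0.3333)·(0.3333) + (0.3333)·(0.3333) + (-0.6667)·(-0.6667) + (0.3333)·(0.3333)) / 5 = 1.3333/5 = 0.2667
  Sample standard deviations s_i = √(s[i,i]):
  s(X_1) = √(6.6667) = 2.582
  s(X_2) = √(0.2667) = 0.5164

Step 3 — r_{ij} = s_{ij} / (s_i · s_j):
  r[X_1,X_1] = 1 (diagonal).
  r[X_1,X_2] = 0.7333 / (2.582 · 0.5164) = 0.7333 / 1.3333 = 0.55
  r[X_2,X_2] = 1 (diagonal).

R is symmetric with unit diagonal. Assembling:

R = [[1, 0.55],
 [0.55, 1]]


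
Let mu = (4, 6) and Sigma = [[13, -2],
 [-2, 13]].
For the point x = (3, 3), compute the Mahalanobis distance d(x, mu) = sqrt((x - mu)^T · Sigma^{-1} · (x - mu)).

Step 1 — centre the observation: (x - mu) = (-1, -3).

Step 2 — invert Sigma. det(Sigma) = 13·13 - (-2)² = 165.
  Sigma^{-1} = (1/det) · [[d, -b], [-b, a]] = [[0.0788, 0.0121],
 [0.0121, 0.0788]].

Step 3 — form the quadratic (x - mu)^T · Sigma^{-1} · (x - mu):
  Sigma^{-1} · (x - mu) = (-0.1152, -0.2485).
  (x - mu)^T · [Sigma^{-1} · (x - mu)] = (-1)·(-0.1152) + (-3)·(-0.2485) = 0.8606.

Step 4 — take square root: d = √(0.8606) ≈ 0.9277.

d(x, mu) = √(0.8606) ≈ 0.9277


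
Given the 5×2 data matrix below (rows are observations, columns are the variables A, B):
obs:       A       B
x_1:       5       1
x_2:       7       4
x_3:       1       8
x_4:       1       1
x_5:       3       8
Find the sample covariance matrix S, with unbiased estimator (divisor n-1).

Step 1 — column means:
  mean(A) = (5 + 7 + 1 + 1 + 3) / 5 = 17/5 = 3.4
  mean(B) = (1 + 4 + 8 + 1 + 8) / 5 = 22/5 = 4.4

Step 2 — sample covariance S[i,j] = (1/(n-1)) · Σ_k (x_{k,i} - mean_i) · (x_{k,j} - mean_j), with n-1 = 4.
  S[A,A] = ((1.6)·(1.6) + (3.6)·(3.6) + (-2.4)·(-2.4) + (-2.4)·(-2.4) + (-0.4)·(-0.4)) / 4 = 27.2/4 = 6.8
  S[A,B] = ((1.6)·(-3.4) + (3.6)·(-0.4) + (-2.4)·(3.6) + (-2.4)·(-3.4) + (-0.4)·(3.6)) / 4 = -8.8/4 = -2.2
  S[B,B] = ((-3.4)·(-3.4) + (-0.4)·(-0.4) + (3.6)·(3.6) + (-3.4)·(-3.4) + (3.6)·(3.6)) / 4 = 49.2/4 = 12.3

S is symmetric (S[j,i] = S[i,j]). Assembling:

S = [[6.8, -2.2],
 [-2.2, 12.3]]


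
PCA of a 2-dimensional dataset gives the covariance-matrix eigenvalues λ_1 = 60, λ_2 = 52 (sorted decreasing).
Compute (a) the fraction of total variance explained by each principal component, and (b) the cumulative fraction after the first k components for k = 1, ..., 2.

Step 1 — total variance = trace(Sigma) = Σ λ_i = 60 + 52 = 112.

Step 2 — fraction explained by component i = λ_i / Σ λ:
  PC1: 60/112 = 0.5357
  PC2: 52/112 = 0.4643

Step 3 — cumulative fraction after k components = (λ_1 + ... + λ_k) / Σ λ:
  k = 1: 60/112 = 0.5357
  k = 2: (60 + 52)/112 = 112/112 = 1

Summary (fraction, with percent):

explained: PC1 0.5357 (53.57%), PC2 0.4643 (46.43%);  cumulative: 0.5357, 1


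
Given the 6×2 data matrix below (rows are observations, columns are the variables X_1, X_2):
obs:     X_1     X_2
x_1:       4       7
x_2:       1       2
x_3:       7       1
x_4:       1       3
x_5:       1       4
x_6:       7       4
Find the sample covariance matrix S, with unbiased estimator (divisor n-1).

Step 1 — column means:
  mean(X_1) = (4 + 1 + 7 + 1 + 1 + 7) / 6 = 21/6 = 3.5
  mean(X_2) = (7 + 2 + 1 + 3 + 4 + 4) / 6 = 21/6 = 3.5

Step 2 — sample covariance S[i,j] = (1/(n-1)) · Σ_k (x_{k,i} - mean_i) · (x_{k,j} - mean_j), with n-1 = 5.
  S[X_1,X_1] = ((0.5)·(0.5) + (-2.5)·(-2.5) + (3.5)·(3.5) + (-2.5)·(-2.5) + (-2.5)·(-2.5) + (3.5)·(3.5)) / 5 = 43.5/5 = 8.7
  S[X_1,X_2] = ((0.5)·(3.5) + (-2.5)·(-1.5) + (3.5)·(-2.5) + (-2.5)·(-0.5) + (-2.5)·(0.5) + (3.5)·(0.5)) / 5 = -1.5/5 = -0.3
  S[X_2,X_2] = ((3.5)·(3.5) + (-1.5)·(-1.5) + (-2.5)·(-2.5) + (-0.5)·(-0.5) + (0.5)·(0.5) + (0.5)·(0.5)) / 5 = 21.5/5 = 4.3

S is symmetric (S[j,i] = S[i,j]). Assembling:

S = [[8.7, -0.3],
 [-0.3, 4.3]]


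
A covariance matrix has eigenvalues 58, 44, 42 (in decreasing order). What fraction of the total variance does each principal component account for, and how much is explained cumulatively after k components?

Step 1 — total variance = trace(Sigma) = Σ λ_i = 58 + 44 + 42 = 144.

Step 2 — fraction explained by component i = λ_i / Σ λ:
  PC1: 58/144 = 0.4028
  PC2: 44/144 = 0.3056
  PC3: 42/144 = 0.2917

Step 3 — cumulative fraction after k components = (λ_1 + ... + λ_k) / Σ λ:
  k = 1: 58/144 = 0.4028
  k = 2: (58 + 44)/144 = 102/144 = 0.7083
  k = 3: (58 + 44 + 42)/144 = 144/144 = 1

Summary (fraction, with percent):

explained: PC1 0.4028 (40.28%), PC2 0.3056 (30.56%), PC3 0.2917 (29.17%);  cumulative: 0.4028, 0.7083, 1


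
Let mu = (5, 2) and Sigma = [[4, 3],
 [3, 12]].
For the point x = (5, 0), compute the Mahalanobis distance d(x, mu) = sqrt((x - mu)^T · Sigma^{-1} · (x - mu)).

Step 1 — centre the observation: (x - mu) = (0, -2).

Step 2 — invert Sigma. det(Sigma) = 4·12 - (3)² = 39.
  Sigma^{-1} = (1/det) · [[d, -b], [-b, a]] = [[0.3077, -0.0769],
 [-0.0769, 0.1026]].

Step 3 — form the quadratic (x - mu)^T · Sigma^{-1} · (x - mu):
  Sigma^{-1} · (x - mu) = (0.1538, -0.2051).
  (x - mu)^T · [Sigma^{-1} · (x - mu)] = (0)·(0.1538) + (-2)·(-0.2051) = 0.4103.

Step 4 — take square root: d = √(0.4103) ≈ 0.6405.

d(x, mu) = √(0.4103) ≈ 0.6405


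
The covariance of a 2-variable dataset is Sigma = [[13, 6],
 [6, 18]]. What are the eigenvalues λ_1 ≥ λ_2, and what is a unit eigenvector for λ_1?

Step 1 — characteristic polynomial of 2×2 Sigma:
  det(Sigma - λI) = λ² - trace · λ + det = 0.
  trace = 13 + 18 = 31, det = 13·18 - (6)² = 198.
Step 2 — discriminant:
  Δ = trace² - 4·det = 961 - 792 = 169.
Step 3 — eigenvalues:
  λ = (trace ± √Δ)/2 = (31 ± 13)/2,
  λ_1 = 22,  λ_2 = 9.

Step 4 — unit eigenvector for λ_1: solve (Sigma - λ_1 I)v = 0. First row:
  (13 - 22)·v_x + (6)·v_y = 0, i.e. (-9)·v_x + (6)·v_y = 0,
  so v ∝ (b, λ_1 - a) = (6, 9) = u.
  ||u|| = √((6)² + (9)²) = √(117) ≈ 10.8167,
  v_1 = u/||u|| ≈ (0.5547, 0.8321) (||v_1|| = 1).

λ_1 = 22,  λ_2 = 9;  v_1 ≈ (0.5547, 0.8321)


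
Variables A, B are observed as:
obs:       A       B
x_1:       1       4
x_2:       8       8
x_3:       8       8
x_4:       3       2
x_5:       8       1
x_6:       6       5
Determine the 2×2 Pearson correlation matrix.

Step 1 — column means:
  mean(A) = (1 + 8 + 8 + 3 + 8 + 6) / 6 = 34/6 = 5.6667
  mean(B) = (4 + 8 + 8 + 2 + 1 + 5) / 6 = 28/6 = 4.6667

Step 2 — sample variances and covariances s[i,j] = (1/(n-1)) · Σ_k (x_{k,i} - mean_i) · (x_{k,j} - mean_j), with n-1 = 5:
  s[A,A] = ((-4.6667)·(-4.6667) + (2.3333)·(2.3333) + (2.3333)·(2.3333) + (-2.6667)·(-2.6667) + (2.3333)·(2.3333) + (0.3333)·(0.3333)) / 5 = 45.3333/5 = 9.0667
  s[A,B] = ((-4.6667)·(-0.6667) + (2.3333)·(3.3333) + (2.3333)·(3.3333) + (-2.6667)·(-2.6667) + (2.3333)·(-3.6667) + (0.3333)·(0.3333)) / 5 = 17.3333/5 = 3.4667
  s[B,B] = ((-0.6667)·(-0.6667) + (3.3333)·(3.3333) + (3.3333)·(3.3333) + (-2.6667)·(-2.6667) + (-3.6667)·(-3.6667) + (0.3333)·(0.3333)) / 5 = 43.3333/5 = 8.6667
  Sample standard deviations s_i = √(s[i,i]):
  s(A) = √(9.0667) = 3.0111
  s(B) = √(8.6667) = 2.9439

Step 3 — r_{ij} = s_{ij} / (s_i · s_j):
  r[A,A] = 1 (diagonal).
  r[A,B] = 3.4667 / (3.0111 · 2.9439) = 3.4667 / 8.8644 = 0.3911
  r[B,B] = 1 (diagonal).

R is symmetric with unit diagonal. Assembling:

R = [[1, 0.3911],
 [0.3911, 1]]


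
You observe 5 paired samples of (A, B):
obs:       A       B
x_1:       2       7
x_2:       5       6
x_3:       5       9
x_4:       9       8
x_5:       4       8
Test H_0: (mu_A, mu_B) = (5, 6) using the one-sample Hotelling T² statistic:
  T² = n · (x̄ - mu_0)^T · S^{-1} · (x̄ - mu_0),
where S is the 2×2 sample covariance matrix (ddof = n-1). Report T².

Step 1 — sample mean vector:
  mean(A) = (2 + 5 + 5 + 9 + 4) / 5 = 25/5 = 5
  mean(B) = (7 + 6 + 9 + 8 + 8) / 5 = 38/5 = 7.6
  x̄ = (5, 7.6),  deviation x̄ - mu_0 = (5, 7.6) - (5, 6) = (0, 1.6).

Step 2 — sample covariance matrix, S[i,j] = (1/(n-1)) · Σ_k (x_{k,i} - mean_i) · (x_{k,j} - mean_j), divisor n-1 = 4:
  S[A,A] = ((-3)·(-3) + (0)·(0) + (0)·(0) + (4)·(4) + (-1)·(-1)) / 4 = 26/4 = 6.5
  S[A,B] = ((-3)·(-0.6) + (0)·(-1.6) + (0)·(1.4) + (4)·(0.4) + (-1)·(0.4)) / 4 = 3/4 = 0.75
  S[B,B] = ((-0.6)·(-0.6) + (-1.6)·(-1.6) + (1.4)·(1.4) + (0.4)·(0.4) + (0.4)·(0.4)) / 4 = 5.2/4 = 1.3
  S = [[6.5, 0.75],
 [0.75, 1.3]].

Step 3 — invert S. det(S) = 6.5·1.3 - (0.75)² = 7.8875.
  S^{-1} = (1/det) · [[d, -b], [-b, a]] = [[0.1648, -0.0951],
 [-0.0951, 0.8241]].

Step 4 — quadratic form (x̄ - mu_0)^T · S^{-1} · (x̄ - mu_0):
  S^{-1} · (x̄ - mu_0) = (-0.1521, 1.3185),
  (x̄ - mu_0)^T · [...] = (0)·(-0.1521) + (1.6)·(1.3185) = 2.1097.

Step 5 — scale by n: T² = 5 · 2.1097 = 10.5483.

T² ≈ 10.5483


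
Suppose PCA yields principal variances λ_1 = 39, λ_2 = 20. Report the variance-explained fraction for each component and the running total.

Step 1 — total variance = trace(Sigma) = Σ λ_i = 39 + 20 = 59.

Step 2 — fraction explained by component i = λ_i / Σ λ:
  PC1: 39/59 = 0.661
  PC2: 20/59 = 0.339

Step 3 — cumulative fraction after k components = (λ_1 + ... + λ_k) / Σ λ:
  k = 1: 39/59 = 0.661
  k = 2: (39 + 20)/59 = 59/59 = 1

Summary (fraction, with percent):

explained: PC1 0.661 (66.1%), PC2 0.339 (33.9%);  cumulative: 0.661, 1


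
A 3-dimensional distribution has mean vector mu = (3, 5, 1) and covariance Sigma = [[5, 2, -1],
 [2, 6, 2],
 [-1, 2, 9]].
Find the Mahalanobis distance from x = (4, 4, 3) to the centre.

Step 1 — centre the observation: (x - mu) = (1, -1, 2).

Step 2 — invert Sigma (cofactor / det for 3×3, or solve directly):
  Sigma^{-1} = [[0.25, -0.1, 0.05],
 [-0.1, 0.22, -0.06],
 [0.05, -0.06, 0.13]].

Step 3 — form the quadratic (x - mu)^T · Sigma^{-1} · (x - mu):
  Sigma^{-1} · (x - mu) = (0.45, -0.44, 0.37).
  (x - mu)^T · [Sigma^{-1} · (x - mu)] = (1)·(0.45) + (-1)·(-0.44) + (2)·(0.37) = 1.63.

Step 4 — take square root: d = √(1.63) ≈ 1.2767.

d(x, mu) = √(1.63) ≈ 1.2767
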